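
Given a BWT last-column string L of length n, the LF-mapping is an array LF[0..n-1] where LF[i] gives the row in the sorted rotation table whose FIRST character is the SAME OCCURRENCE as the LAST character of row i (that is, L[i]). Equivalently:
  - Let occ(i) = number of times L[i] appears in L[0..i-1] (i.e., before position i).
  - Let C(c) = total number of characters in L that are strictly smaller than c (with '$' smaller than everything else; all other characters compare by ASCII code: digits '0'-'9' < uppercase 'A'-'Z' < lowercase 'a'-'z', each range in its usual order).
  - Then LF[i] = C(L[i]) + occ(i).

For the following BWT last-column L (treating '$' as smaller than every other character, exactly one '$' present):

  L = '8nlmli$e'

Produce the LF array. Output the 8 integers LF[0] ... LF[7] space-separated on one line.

Answer: 1 7 4 6 5 3 0 2

Derivation:
Char counts: '$':1, '8':1, 'e':1, 'i':1, 'l':2, 'm':1, 'n':1
C (first-col start): C('$')=0, C('8')=1, C('e')=2, C('i')=3, C('l')=4, C('m')=6, C('n')=7
L[0]='8': occ=0, LF[0]=C('8')+0=1+0=1
L[1]='n': occ=0, LF[1]=C('n')+0=7+0=7
L[2]='l': occ=0, LF[2]=C('l')+0=4+0=4
L[3]='m': occ=0, LF[3]=C('m')+0=6+0=6
L[4]='l': occ=1, LF[4]=C('l')+1=4+1=5
L[5]='i': occ=0, LF[5]=C('i')+0=3+0=3
L[6]='$': occ=0, LF[6]=C('$')+0=0+0=0
L[7]='e': occ=0, LF[7]=C('e')+0=2+0=2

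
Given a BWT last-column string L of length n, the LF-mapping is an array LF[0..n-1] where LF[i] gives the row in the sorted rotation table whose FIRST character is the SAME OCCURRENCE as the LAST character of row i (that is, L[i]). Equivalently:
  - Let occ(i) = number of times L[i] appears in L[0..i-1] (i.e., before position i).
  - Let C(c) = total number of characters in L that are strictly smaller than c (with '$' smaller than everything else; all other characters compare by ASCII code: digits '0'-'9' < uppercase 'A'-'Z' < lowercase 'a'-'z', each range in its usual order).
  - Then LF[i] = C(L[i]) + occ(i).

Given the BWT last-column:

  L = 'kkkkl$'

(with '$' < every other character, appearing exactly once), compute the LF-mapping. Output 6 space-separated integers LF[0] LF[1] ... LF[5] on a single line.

Char counts: '$':1, 'k':4, 'l':1
C (first-col start): C('$')=0, C('k')=1, C('l')=5
L[0]='k': occ=0, LF[0]=C('k')+0=1+0=1
L[1]='k': occ=1, LF[1]=C('k')+1=1+1=2
L[2]='k': occ=2, LF[2]=C('k')+2=1+2=3
L[3]='k': occ=3, LF[3]=C('k')+3=1+3=4
L[4]='l': occ=0, LF[4]=C('l')+0=5+0=5
L[5]='$': occ=0, LF[5]=C('$')+0=0+0=0

Answer: 1 2 3 4 5 0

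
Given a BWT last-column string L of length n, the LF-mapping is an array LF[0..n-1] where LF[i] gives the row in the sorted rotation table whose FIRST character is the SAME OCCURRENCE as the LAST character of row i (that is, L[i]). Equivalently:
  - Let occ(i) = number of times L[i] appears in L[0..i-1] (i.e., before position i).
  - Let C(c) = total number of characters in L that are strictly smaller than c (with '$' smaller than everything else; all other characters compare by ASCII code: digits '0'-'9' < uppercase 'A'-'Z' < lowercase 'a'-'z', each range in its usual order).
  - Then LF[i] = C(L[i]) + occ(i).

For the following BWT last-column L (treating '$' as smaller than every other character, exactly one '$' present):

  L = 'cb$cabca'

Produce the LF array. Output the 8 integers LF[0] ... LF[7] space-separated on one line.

Answer: 5 3 0 6 1 4 7 2

Derivation:
Char counts: '$':1, 'a':2, 'b':2, 'c':3
C (first-col start): C('$')=0, C('a')=1, C('b')=3, C('c')=5
L[0]='c': occ=0, LF[0]=C('c')+0=5+0=5
L[1]='b': occ=0, LF[1]=C('b')+0=3+0=3
L[2]='$': occ=0, LF[2]=C('$')+0=0+0=0
L[3]='c': occ=1, LF[3]=C('c')+1=5+1=6
L[4]='a': occ=0, LF[4]=C('a')+0=1+0=1
L[5]='b': occ=1, LF[5]=C('b')+1=3+1=4
L[6]='c': occ=2, LF[6]=C('c')+2=5+2=7
L[7]='a': occ=1, LF[7]=C('a')+1=1+1=2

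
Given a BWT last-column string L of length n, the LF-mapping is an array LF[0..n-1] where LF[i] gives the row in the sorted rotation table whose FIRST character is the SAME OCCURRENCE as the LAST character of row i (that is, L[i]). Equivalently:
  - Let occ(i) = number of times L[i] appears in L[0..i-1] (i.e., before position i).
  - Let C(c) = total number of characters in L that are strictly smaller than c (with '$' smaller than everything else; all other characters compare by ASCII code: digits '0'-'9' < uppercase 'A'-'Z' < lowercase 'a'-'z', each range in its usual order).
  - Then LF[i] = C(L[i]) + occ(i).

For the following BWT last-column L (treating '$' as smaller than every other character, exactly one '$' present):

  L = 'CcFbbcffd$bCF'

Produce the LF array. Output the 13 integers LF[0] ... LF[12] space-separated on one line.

Answer: 1 8 3 5 6 9 11 12 10 0 7 2 4

Derivation:
Char counts: '$':1, 'C':2, 'F':2, 'b':3, 'c':2, 'd':1, 'f':2
C (first-col start): C('$')=0, C('C')=1, C('F')=3, C('b')=5, C('c')=8, C('d')=10, C('f')=11
L[0]='C': occ=0, LF[0]=C('C')+0=1+0=1
L[1]='c': occ=0, LF[1]=C('c')+0=8+0=8
L[2]='F': occ=0, LF[2]=C('F')+0=3+0=3
L[3]='b': occ=0, LF[3]=C('b')+0=5+0=5
L[4]='b': occ=1, LF[4]=C('b')+1=5+1=6
L[5]='c': occ=1, LF[5]=C('c')+1=8+1=9
L[6]='f': occ=0, LF[6]=C('f')+0=11+0=11
L[7]='f': occ=1, LF[7]=C('f')+1=11+1=12
L[8]='d': occ=0, LF[8]=C('d')+0=10+0=10
L[9]='$': occ=0, LF[9]=C('$')+0=0+0=0
L[10]='b': occ=2, LF[10]=C('b')+2=5+2=7
L[11]='C': occ=1, LF[11]=C('C')+1=1+1=2
L[12]='F': occ=1, LF[12]=C('F')+1=3+1=4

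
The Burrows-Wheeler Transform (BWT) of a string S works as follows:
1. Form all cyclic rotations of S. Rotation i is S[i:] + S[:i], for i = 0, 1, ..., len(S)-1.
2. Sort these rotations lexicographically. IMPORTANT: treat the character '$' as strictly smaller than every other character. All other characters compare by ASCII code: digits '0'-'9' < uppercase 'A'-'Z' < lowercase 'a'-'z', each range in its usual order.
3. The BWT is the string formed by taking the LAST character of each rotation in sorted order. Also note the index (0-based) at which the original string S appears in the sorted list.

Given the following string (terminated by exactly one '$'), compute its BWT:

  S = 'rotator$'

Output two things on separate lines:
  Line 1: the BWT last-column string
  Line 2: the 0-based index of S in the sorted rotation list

Answer: rttro$oa
5

Derivation:
All 8 rotations (rotation i = S[i:]+S[:i]):
  rot[0] = rotator$
  rot[1] = otator$r
  rot[2] = tator$ro
  rot[3] = ator$rot
  rot[4] = tor$rota
  rot[5] = or$rotat
  rot[6] = r$rotato
  rot[7] = $rotator
Sorted (with $ < everything):
  sorted[0] = $rotator  (last char: 'r')
  sorted[1] = ator$rot  (last char: 't')
  sorted[2] = or$rotat  (last char: 't')
  sorted[3] = otator$r  (last char: 'r')
  sorted[4] = r$rotato  (last char: 'o')
  sorted[5] = rotator$  (last char: '$')
  sorted[6] = tator$ro  (last char: 'o')
  sorted[7] = tor$rota  (last char: 'a')
Last column: rttro$oa
Original string S is at sorted index 5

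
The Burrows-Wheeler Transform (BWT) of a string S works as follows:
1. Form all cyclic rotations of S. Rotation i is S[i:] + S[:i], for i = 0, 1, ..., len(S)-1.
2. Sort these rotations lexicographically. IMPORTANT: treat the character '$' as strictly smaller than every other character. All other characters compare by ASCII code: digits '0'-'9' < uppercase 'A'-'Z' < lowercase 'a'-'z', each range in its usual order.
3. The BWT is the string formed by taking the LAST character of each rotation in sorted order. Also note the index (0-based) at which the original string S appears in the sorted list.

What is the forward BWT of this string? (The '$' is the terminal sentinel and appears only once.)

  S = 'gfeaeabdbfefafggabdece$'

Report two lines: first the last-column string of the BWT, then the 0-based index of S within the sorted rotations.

Answer: eegefaadebbcafdfegbag$f
21

Derivation:
All 23 rotations (rotation i = S[i:]+S[:i]):
  rot[0] = gfeaeabdbfefafggabdece$
  rot[1] = feaeabdbfefafggabdece$g
  rot[2] = eaeabdbfefafggabdece$gf
  rot[3] = aeabdbfefafggabdece$gfe
  rot[4] = eabdbfefafggabdece$gfea
  rot[5] = abdbfefafggabdece$gfeae
  rot[6] = bdbfefafggabdece$gfeaea
  rot[7] = dbfefafggabdece$gfeaeab
  rot[8] = bfefafggabdece$gfeaeabd
  rot[9] = fefafggabdece$gfeaeabdb
  rot[10] = efafggabdece$gfeaeabdbf
  rot[11] = fafggabdece$gfeaeabdbfe
  rot[12] = afggabdece$gfeaeabdbfef
  rot[13] = fggabdece$gfeaeabdbfefa
  rot[14] = ggabdece$gfeaeabdbfefaf
  rot[15] = gabdece$gfeaeabdbfefafg
  rot[16] = abdece$gfeaeabdbfefafgg
  rot[17] = bdece$gfeaeabdbfefafgga
  rot[18] = dece$gfeaeabdbfefafggab
  rot[19] = ece$gfeaeabdbfefafggabd
  rot[20] = ce$gfeaeabdbfefafggabde
  rot[21] = e$gfeaeabdbfefafggabdec
  rot[22] = $gfeaeabdbfefafggabdece
Sorted (with $ < everything):
  sorted[0] = $gfeaeabdbfefafggabdece  (last char: 'e')
  sorted[1] = abdbfefafggabdece$gfeae  (last char: 'e')
  sorted[2] = abdece$gfeaeabdbfefafgg  (last char: 'g')
  sorted[3] = aeabdbfefafggabdece$gfe  (last char: 'e')
  sorted[4] = afggabdece$gfeaeabdbfef  (last char: 'f')
  sorted[5] = bdbfefafggabdece$gfeaea  (last char: 'a')
  sorted[6] = bdece$gfeaeabdbfefafgga  (last char: 'a')
  sorted[7] = bfefafggabdece$gfeaeabd  (last char: 'd')
  sorted[8] = ce$gfeaeabdbfefafggabde  (last char: 'e')
  sorted[9] = dbfefafggabdece$gfeaeab  (last char: 'b')
  sorted[10] = dece$gfeaeabdbfefafggab  (last char: 'b')
  sorted[11] = e$gfeaeabdbfefafggabdec  (last char: 'c')
  sorted[12] = eabdbfefafggabdece$gfea  (last char: 'a')
  sorted[13] = eaeabdbfefafggabdece$gf  (last char: 'f')
  sorted[14] = ece$gfeaeabdbfefafggabd  (last char: 'd')
  sorted[15] = efafggabdece$gfeaeabdbf  (last char: 'f')
  sorted[16] = fafggabdece$gfeaeabdbfe  (last char: 'e')
  sorted[17] = feaeabdbfefafggabdece$g  (last char: 'g')
  sorted[18] = fefafggabdece$gfeaeabdb  (last char: 'b')
  sorted[19] = fggabdece$gfeaeabdbfefa  (last char: 'a')
  sorted[20] = gabdece$gfeaeabdbfefafg  (last char: 'g')
  sorted[21] = gfeaeabdbfefafggabdece$  (last char: '$')
  sorted[22] = ggabdece$gfeaeabdbfefaf  (last char: 'f')
Last column: eegefaadebbcafdfegbag$f
Original string S is at sorted index 21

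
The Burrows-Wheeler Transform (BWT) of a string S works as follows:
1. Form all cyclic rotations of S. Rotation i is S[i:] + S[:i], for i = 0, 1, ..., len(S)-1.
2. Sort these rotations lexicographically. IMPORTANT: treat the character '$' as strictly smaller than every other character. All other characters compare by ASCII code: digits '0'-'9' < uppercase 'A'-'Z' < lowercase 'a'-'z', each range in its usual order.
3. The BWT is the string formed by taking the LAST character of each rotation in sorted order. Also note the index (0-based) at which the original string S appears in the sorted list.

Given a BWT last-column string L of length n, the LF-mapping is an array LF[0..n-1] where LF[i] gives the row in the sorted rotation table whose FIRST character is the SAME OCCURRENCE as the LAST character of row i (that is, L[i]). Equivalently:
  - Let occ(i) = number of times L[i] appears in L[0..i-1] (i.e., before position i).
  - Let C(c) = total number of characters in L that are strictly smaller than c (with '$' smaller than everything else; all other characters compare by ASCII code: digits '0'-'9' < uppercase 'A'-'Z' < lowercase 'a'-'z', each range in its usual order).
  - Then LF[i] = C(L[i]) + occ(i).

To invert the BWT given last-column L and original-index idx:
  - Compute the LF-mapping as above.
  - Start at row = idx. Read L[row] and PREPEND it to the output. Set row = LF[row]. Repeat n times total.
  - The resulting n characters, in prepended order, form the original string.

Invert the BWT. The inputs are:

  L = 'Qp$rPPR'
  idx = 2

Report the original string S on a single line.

LF mapping: 3 5 0 6 1 2 4
Walk LF starting at row 2, prepending L[row]:
  step 1: row=2, L[2]='$', prepend. Next row=LF[2]=0
  step 2: row=0, L[0]='Q', prepend. Next row=LF[0]=3
  step 3: row=3, L[3]='r', prepend. Next row=LF[3]=6
  step 4: row=6, L[6]='R', prepend. Next row=LF[6]=4
  step 5: row=4, L[4]='P', prepend. Next row=LF[4]=1
  step 6: row=1, L[1]='p', prepend. Next row=LF[1]=5
  step 7: row=5, L[5]='P', prepend. Next row=LF[5]=2
Reversed output: PpPRrQ$

Answer: PpPRrQ$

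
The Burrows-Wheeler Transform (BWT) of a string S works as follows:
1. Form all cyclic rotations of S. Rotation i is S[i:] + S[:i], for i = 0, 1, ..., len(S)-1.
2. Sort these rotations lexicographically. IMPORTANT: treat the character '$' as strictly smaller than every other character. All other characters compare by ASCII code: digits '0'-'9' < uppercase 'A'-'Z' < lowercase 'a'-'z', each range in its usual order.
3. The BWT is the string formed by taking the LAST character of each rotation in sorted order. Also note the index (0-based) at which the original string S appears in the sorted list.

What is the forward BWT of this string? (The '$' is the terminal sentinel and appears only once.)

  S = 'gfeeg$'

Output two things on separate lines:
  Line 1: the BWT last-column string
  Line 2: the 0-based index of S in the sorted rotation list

Answer: gfege$
5

Derivation:
All 6 rotations (rotation i = S[i:]+S[:i]):
  rot[0] = gfeeg$
  rot[1] = feeg$g
  rot[2] = eeg$gf
  rot[3] = eg$gfe
  rot[4] = g$gfee
  rot[5] = $gfeeg
Sorted (with $ < everything):
  sorted[0] = $gfeeg  (last char: 'g')
  sorted[1] = eeg$gf  (last char: 'f')
  sorted[2] = eg$gfe  (last char: 'e')
  sorted[3] = feeg$g  (last char: 'g')
  sorted[4] = g$gfee  (last char: 'e')
  sorted[5] = gfeeg$  (last char: '$')
Last column: gfege$
Original string S is at sorted index 5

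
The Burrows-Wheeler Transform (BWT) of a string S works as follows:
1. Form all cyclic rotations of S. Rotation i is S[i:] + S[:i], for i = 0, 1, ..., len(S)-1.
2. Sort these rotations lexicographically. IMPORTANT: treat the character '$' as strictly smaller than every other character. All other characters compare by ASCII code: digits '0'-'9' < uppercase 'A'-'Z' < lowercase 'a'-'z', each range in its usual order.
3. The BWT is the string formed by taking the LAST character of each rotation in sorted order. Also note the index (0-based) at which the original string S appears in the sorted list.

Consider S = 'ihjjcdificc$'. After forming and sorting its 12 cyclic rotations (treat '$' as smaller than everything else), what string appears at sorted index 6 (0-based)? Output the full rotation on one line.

Answer: hjjcdificc$i

Derivation:
All 12 rotations (rotation i = S[i:]+S[:i]):
  rot[0] = ihjjcdificc$
  rot[1] = hjjcdificc$i
  rot[2] = jjcdificc$ih
  rot[3] = jcdificc$ihj
  rot[4] = cdificc$ihjj
  rot[5] = dificc$ihjjc
  rot[6] = ificc$ihjjcd
  rot[7] = ficc$ihjjcdi
  rot[8] = icc$ihjjcdif
  rot[9] = cc$ihjjcdifi
  rot[10] = c$ihjjcdific
  rot[11] = $ihjjcdificc
Sorted (with $ < everything):
  sorted[0] = $ihjjcdificc
  sorted[1] = c$ihjjcdific
  sorted[2] = cc$ihjjcdifi
  sorted[3] = cdificc$ihjj
  sorted[4] = dificc$ihjjc
  sorted[5] = ficc$ihjjcdi
  sorted[6] = hjjcdificc$i
  sorted[7] = icc$ihjjcdif
  sorted[8] = ificc$ihjjcd
  sorted[9] = ihjjcdificc$
  sorted[10] = jcdificc$ihj
  sorted[11] = jjcdificc$ih
sorted[6] = hjjcdificc$i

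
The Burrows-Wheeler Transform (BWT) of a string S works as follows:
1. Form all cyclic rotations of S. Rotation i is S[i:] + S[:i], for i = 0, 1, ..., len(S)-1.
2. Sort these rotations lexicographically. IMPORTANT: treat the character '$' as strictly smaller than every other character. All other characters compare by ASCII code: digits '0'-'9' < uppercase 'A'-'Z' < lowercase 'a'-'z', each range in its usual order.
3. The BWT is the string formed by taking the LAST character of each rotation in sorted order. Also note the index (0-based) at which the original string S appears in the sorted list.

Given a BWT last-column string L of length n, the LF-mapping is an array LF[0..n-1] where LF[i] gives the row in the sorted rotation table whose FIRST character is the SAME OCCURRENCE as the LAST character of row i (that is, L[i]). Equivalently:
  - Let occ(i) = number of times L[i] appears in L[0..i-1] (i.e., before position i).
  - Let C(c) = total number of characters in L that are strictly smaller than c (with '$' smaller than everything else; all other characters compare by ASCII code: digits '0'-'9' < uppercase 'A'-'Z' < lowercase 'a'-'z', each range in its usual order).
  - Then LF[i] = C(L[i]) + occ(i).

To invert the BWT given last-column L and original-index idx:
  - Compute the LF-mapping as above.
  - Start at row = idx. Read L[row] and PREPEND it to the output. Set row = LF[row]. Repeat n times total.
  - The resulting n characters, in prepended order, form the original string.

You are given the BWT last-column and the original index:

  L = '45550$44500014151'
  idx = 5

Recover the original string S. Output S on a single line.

LF mapping: 8 12 13 14 1 0 9 10 15 2 3 4 5 11 6 16 7
Walk LF starting at row 5, prepending L[row]:
  step 1: row=5, L[5]='$', prepend. Next row=LF[5]=0
  step 2: row=0, L[0]='4', prepend. Next row=LF[0]=8
  step 3: row=8, L[8]='5', prepend. Next row=LF[8]=15
  step 4: row=15, L[15]='5', prepend. Next row=LF[15]=16
  step 5: row=16, L[16]='1', prepend. Next row=LF[16]=7
  step 6: row=7, L[7]='4', prepend. Next row=LF[7]=10
  step 7: row=10, L[10]='0', prepend. Next row=LF[10]=3
  step 8: row=3, L[3]='5', prepend. Next row=LF[3]=14
  step 9: row=14, L[14]='1', prepend. Next row=LF[14]=6
  step 10: row=6, L[6]='4', prepend. Next row=LF[6]=9
  step 11: row=9, L[9]='0', prepend. Next row=LF[9]=2
  step 12: row=2, L[2]='5', prepend. Next row=LF[2]=13
  step 13: row=13, L[13]='4', prepend. Next row=LF[13]=11
  step 14: row=11, L[11]='0', prepend. Next row=LF[11]=4
  step 15: row=4, L[4]='0', prepend. Next row=LF[4]=1
  step 16: row=1, L[1]='5', prepend. Next row=LF[1]=12
  step 17: row=12, L[12]='1', prepend. Next row=LF[12]=5
Reversed output: 1500450415041554$

Answer: 1500450415041554$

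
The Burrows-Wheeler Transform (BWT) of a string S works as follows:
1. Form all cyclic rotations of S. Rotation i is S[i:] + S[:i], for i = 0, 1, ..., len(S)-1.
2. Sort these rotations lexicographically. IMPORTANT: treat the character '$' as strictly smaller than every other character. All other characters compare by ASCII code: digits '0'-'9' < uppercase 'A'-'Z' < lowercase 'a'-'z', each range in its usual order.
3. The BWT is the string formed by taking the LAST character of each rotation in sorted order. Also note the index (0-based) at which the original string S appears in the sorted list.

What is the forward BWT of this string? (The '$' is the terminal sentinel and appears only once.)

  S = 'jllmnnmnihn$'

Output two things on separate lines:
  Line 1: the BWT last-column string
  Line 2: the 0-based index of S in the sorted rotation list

All 12 rotations (rotation i = S[i:]+S[:i]):
  rot[0] = jllmnnmnihn$
  rot[1] = llmnnmnihn$j
  rot[2] = lmnnmnihn$jl
  rot[3] = mnnmnihn$jll
  rot[4] = nnmnihn$jllm
  rot[5] = nmnihn$jllmn
  rot[6] = mnihn$jllmnn
  rot[7] = nihn$jllmnnm
  rot[8] = ihn$jllmnnmn
  rot[9] = hn$jllmnnmni
  rot[10] = n$jllmnnmnih
  rot[11] = $jllmnnmnihn
Sorted (with $ < everything):
  sorted[0] = $jllmnnmnihn  (last char: 'n')
  sorted[1] = hn$jllmnnmni  (last char: 'i')
  sorted[2] = ihn$jllmnnmn  (last char: 'n')
  sorted[3] = jllmnnmnihn$  (last char: '$')
  sorted[4] = llmnnmnihn$j  (last char: 'j')
  sorted[5] = lmnnmnihn$jl  (last char: 'l')
  sorted[6] = mnihn$jllmnn  (last char: 'n')
  sorted[7] = mnnmnihn$jll  (last char: 'l')
  sorted[8] = n$jllmnnmnih  (last char: 'h')
  sorted[9] = nihn$jllmnnm  (last char: 'm')
  sorted[10] = nmnihn$jllmn  (last char: 'n')
  sorted[11] = nnmnihn$jllm  (last char: 'm')
Last column: nin$jlnlhmnm
Original string S is at sorted index 3

Answer: nin$jlnlhmnm
3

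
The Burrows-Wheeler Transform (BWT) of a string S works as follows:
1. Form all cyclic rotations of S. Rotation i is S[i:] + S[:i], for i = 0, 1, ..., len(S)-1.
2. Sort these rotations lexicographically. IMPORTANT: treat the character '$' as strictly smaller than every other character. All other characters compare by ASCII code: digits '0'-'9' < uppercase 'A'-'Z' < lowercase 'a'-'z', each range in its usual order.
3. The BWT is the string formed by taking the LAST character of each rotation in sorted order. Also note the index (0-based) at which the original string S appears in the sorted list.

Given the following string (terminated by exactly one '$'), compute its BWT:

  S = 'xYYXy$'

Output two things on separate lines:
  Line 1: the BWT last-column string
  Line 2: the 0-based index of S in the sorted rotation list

Answer: yYYx$X
4

Derivation:
All 6 rotations (rotation i = S[i:]+S[:i]):
  rot[0] = xYYXy$
  rot[1] = YYXy$x
  rot[2] = YXy$xY
  rot[3] = Xy$xYY
  rot[4] = y$xYYX
  rot[5] = $xYYXy
Sorted (with $ < everything):
  sorted[0] = $xYYXy  (last char: 'y')
  sorted[1] = Xy$xYY  (last char: 'Y')
  sorted[2] = YXy$xY  (last char: 'Y')
  sorted[3] = YYXy$x  (last char: 'x')
  sorted[4] = xYYXy$  (last char: '$')
  sorted[5] = y$xYYX  (last char: 'X')
Last column: yYYx$X
Original string S is at sorted index 4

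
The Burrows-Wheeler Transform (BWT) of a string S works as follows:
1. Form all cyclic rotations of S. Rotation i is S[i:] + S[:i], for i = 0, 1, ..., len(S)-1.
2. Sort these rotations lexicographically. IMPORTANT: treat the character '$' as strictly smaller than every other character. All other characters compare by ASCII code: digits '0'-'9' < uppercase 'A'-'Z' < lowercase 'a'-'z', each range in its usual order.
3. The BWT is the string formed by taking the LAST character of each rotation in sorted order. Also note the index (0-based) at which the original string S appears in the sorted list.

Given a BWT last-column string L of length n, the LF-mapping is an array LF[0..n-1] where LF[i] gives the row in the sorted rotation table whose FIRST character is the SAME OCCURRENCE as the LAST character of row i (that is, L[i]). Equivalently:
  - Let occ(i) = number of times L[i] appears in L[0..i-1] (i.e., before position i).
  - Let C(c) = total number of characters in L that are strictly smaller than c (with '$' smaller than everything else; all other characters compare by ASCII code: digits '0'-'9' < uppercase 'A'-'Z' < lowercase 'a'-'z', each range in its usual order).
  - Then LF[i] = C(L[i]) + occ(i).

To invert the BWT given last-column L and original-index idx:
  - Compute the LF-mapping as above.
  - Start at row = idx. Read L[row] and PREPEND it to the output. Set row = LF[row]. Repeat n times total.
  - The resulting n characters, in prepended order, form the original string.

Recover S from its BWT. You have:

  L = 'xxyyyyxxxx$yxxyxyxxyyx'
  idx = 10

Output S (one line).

Answer: xyxyyxxxyxxxyyyyxxyxx$

Derivation:
LF mapping: 1 2 13 14 15 16 3 4 5 6 0 17 7 8 18 9 19 10 11 20 21 12
Walk LF starting at row 10, prepending L[row]:
  step 1: row=10, L[10]='$', prepend. Next row=LF[10]=0
  step 2: row=0, L[0]='x', prepend. Next row=LF[0]=1
  step 3: row=1, L[1]='x', prepend. Next row=LF[1]=2
  step 4: row=2, L[2]='y', prepend. Next row=LF[2]=13
  step 5: row=13, L[13]='x', prepend. Next row=LF[13]=8
  step 6: row=8, L[8]='x', prepend. Next row=LF[8]=5
  step 7: row=5, L[5]='y', prepend. Next row=LF[5]=16
  step 8: row=16, L[16]='y', prepend. Next row=LF[16]=19
  step 9: row=19, L[19]='y', prepend. Next row=LF[19]=20
  step 10: row=20, L[20]='y', prepend. Next row=LF[20]=21
  step 11: row=21, L[21]='x', prepend. Next row=LF[21]=12
  step 12: row=12, L[12]='x', prepend. Next row=LF[12]=7
  step 13: row=7, L[7]='x', prepend. Next row=LF[7]=4
  step 14: row=4, L[4]='y', prepend. Next row=LF[4]=15
  step 15: row=15, L[15]='x', prepend. Next row=LF[15]=9
  step 16: row=9, L[9]='x', prepend. Next row=LF[9]=6
  step 17: row=6, L[6]='x', prepend. Next row=LF[6]=3
  step 18: row=3, L[3]='y', prepend. Next row=LF[3]=14
  step 19: row=14, L[14]='y', prepend. Next row=LF[14]=18
  step 20: row=18, L[18]='x', prepend. Next row=LF[18]=11
  step 21: row=11, L[11]='y', prepend. Next row=LF[11]=17
  step 22: row=17, L[17]='x', prepend. Next row=LF[17]=10
Reversed output: xyxyyxxxyxxxyyyyxxyxx$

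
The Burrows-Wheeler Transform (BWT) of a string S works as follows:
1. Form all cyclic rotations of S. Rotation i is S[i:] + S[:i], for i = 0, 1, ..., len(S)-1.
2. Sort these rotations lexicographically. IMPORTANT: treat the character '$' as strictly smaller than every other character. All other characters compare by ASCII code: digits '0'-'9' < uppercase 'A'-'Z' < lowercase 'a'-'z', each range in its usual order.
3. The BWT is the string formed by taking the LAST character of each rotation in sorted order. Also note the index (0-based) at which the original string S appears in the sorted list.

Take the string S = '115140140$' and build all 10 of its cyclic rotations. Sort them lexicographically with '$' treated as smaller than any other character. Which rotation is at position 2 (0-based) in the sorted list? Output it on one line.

All 10 rotations (rotation i = S[i:]+S[:i]):
  rot[0] = 115140140$
  rot[1] = 15140140$1
  rot[2] = 5140140$11
  rot[3] = 140140$115
  rot[4] = 40140$1151
  rot[5] = 0140$11514
  rot[6] = 140$115140
  rot[7] = 40$1151401
  rot[8] = 0$11514014
  rot[9] = $115140140
Sorted (with $ < everything):
  sorted[0] = $115140140
  sorted[1] = 0$11514014
  sorted[2] = 0140$11514
  sorted[3] = 115140140$
  sorted[4] = 140$115140
  sorted[5] = 140140$115
  sorted[6] = 15140140$1
  sorted[7] = 40$1151401
  sorted[8] = 40140$1151
  sorted[9] = 5140140$11
sorted[2] = 0140$11514

Answer: 0140$11514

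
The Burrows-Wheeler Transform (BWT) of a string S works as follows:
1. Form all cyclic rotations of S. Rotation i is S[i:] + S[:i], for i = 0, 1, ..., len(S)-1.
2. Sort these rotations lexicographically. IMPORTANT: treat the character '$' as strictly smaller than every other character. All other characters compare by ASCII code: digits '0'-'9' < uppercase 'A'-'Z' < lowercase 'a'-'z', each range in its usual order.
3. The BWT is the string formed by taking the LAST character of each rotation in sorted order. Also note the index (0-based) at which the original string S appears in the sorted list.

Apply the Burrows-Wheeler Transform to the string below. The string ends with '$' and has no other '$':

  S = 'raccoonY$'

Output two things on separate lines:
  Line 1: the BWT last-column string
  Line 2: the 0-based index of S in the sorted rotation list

All 9 rotations (rotation i = S[i:]+S[:i]):
  rot[0] = raccoonY$
  rot[1] = accoonY$r
  rot[2] = ccoonY$ra
  rot[3] = coonY$rac
  rot[4] = oonY$racc
  rot[5] = onY$racco
  rot[6] = nY$raccoo
  rot[7] = Y$raccoon
  rot[8] = $raccoonY
Sorted (with $ < everything):
  sorted[0] = $raccoonY  (last char: 'Y')
  sorted[1] = Y$raccoon  (last char: 'n')
  sorted[2] = accoonY$r  (last char: 'r')
  sorted[3] = ccoonY$ra  (last char: 'a')
  sorted[4] = coonY$rac  (last char: 'c')
  sorted[5] = nY$raccoo  (last char: 'o')
  sorted[6] = onY$racco  (last char: 'o')
  sorted[7] = oonY$racc  (last char: 'c')
  sorted[8] = raccoonY$  (last char: '$')
Last column: Ynracooc$
Original string S is at sorted index 8

Answer: Ynracooc$
8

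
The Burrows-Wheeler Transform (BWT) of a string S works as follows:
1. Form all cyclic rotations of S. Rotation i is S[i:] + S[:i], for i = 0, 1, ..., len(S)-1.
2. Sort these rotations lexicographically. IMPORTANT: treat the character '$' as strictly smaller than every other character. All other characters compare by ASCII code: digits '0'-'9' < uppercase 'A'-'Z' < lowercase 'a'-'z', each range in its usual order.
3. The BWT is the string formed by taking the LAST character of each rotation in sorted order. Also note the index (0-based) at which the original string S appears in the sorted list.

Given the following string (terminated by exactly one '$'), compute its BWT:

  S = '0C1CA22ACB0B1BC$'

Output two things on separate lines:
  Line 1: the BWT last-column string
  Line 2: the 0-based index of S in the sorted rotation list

Answer: CB$BCA2C2C01B01A
2

Derivation:
All 16 rotations (rotation i = S[i:]+S[:i]):
  rot[0] = 0C1CA22ACB0B1BC$
  rot[1] = C1CA22ACB0B1BC$0
  rot[2] = 1CA22ACB0B1BC$0C
  rot[3] = CA22ACB0B1BC$0C1
  rot[4] = A22ACB0B1BC$0C1C
  rot[5] = 22ACB0B1BC$0C1CA
  rot[6] = 2ACB0B1BC$0C1CA2
  rot[7] = ACB0B1BC$0C1CA22
  rot[8] = CB0B1BC$0C1CA22A
  rot[9] = B0B1BC$0C1CA22AC
  rot[10] = 0B1BC$0C1CA22ACB
  rot[11] = B1BC$0C1CA22ACB0
  rot[12] = 1BC$0C1CA22ACB0B
  rot[13] = BC$0C1CA22ACB0B1
  rot[14] = C$0C1CA22ACB0B1B
  rot[15] = $0C1CA22ACB0B1BC
Sorted (with $ < everything):
  sorted[0] = $0C1CA22ACB0B1BC  (last char: 'C')
  sorted[1] = 0B1BC$0C1CA22ACB  (last char: 'B')
  sorted[2] = 0C1CA22ACB0B1BC$  (last char: '$')
  sorted[3] = 1BC$0C1CA22ACB0B  (last char: 'B')
  sorted[4] = 1CA22ACB0B1BC$0C  (last char: 'C')
  sorted[5] = 22ACB0B1BC$0C1CA  (last char: 'A')
  sorted[6] = 2ACB0B1BC$0C1CA2  (last char: '2')
  sorted[7] = A22ACB0B1BC$0C1C  (last char: 'C')
  sorted[8] = ACB0B1BC$0C1CA22  (last char: '2')
  sorted[9] = B0B1BC$0C1CA22AC  (last char: 'C')
  sorted[10] = B1BC$0C1CA22ACB0  (last char: '0')
  sorted[11] = BC$0C1CA22ACB0B1  (last char: '1')
  sorted[12] = C$0C1CA22ACB0B1B  (last char: 'B')
  sorted[13] = C1CA22ACB0B1BC$0  (last char: '0')
  sorted[14] = CA22ACB0B1BC$0C1  (last char: '1')
  sorted[15] = CB0B1BC$0C1CA22A  (last char: 'A')
Last column: CB$BCA2C2C01B01A
Original string S is at sorted index 2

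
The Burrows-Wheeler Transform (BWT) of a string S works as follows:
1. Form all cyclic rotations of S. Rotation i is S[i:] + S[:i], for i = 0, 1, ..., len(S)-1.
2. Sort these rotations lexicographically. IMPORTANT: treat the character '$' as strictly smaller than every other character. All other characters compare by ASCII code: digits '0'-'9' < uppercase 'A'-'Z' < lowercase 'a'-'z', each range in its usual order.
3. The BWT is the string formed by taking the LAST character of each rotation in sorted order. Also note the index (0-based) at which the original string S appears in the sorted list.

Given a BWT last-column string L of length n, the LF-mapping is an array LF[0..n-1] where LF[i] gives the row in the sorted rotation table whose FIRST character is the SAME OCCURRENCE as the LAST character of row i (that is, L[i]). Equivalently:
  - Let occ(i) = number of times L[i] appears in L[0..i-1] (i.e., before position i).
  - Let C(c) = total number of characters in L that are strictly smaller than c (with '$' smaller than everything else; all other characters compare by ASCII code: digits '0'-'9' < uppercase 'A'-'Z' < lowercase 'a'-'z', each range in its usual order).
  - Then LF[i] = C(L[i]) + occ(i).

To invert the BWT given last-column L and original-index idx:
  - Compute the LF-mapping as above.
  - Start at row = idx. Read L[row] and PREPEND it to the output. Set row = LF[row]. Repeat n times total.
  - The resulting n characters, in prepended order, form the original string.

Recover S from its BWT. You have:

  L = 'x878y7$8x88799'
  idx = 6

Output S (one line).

LF mapping: 11 4 1 5 13 2 0 6 12 7 8 3 9 10
Walk LF starting at row 6, prepending L[row]:
  step 1: row=6, L[6]='$', prepend. Next row=LF[6]=0
  step 2: row=0, L[0]='x', prepend. Next row=LF[0]=11
  step 3: row=11, L[11]='7', prepend. Next row=LF[11]=3
  step 4: row=3, L[3]='8', prepend. Next row=LF[3]=5
  step 5: row=5, L[5]='7', prepend. Next row=LF[5]=2
  step 6: row=2, L[2]='7', prepend. Next row=LF[2]=1
  step 7: row=1, L[1]='8', prepend. Next row=LF[1]=4
  step 8: row=4, L[4]='y', prepend. Next row=LF[4]=13
  step 9: row=13, L[13]='9', prepend. Next row=LF[13]=10
  step 10: row=10, L[10]='8', prepend. Next row=LF[10]=8
  step 11: row=8, L[8]='x', prepend. Next row=LF[8]=12
  step 12: row=12, L[12]='9', prepend. Next row=LF[12]=9
  step 13: row=9, L[9]='8', prepend. Next row=LF[9]=7
  step 14: row=7, L[7]='8', prepend. Next row=LF[7]=6
Reversed output: 889x89y87787x$

Answer: 889x89y87787x$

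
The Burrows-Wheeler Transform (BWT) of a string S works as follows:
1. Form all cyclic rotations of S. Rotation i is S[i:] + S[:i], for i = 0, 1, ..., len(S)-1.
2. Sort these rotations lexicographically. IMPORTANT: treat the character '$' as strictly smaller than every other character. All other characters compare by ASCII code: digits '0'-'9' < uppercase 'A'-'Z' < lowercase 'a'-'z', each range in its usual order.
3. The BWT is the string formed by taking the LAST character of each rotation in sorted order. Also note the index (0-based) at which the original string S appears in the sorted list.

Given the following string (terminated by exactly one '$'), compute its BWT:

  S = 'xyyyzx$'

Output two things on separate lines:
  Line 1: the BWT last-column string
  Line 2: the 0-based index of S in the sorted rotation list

All 7 rotations (rotation i = S[i:]+S[:i]):
  rot[0] = xyyyzx$
  rot[1] = yyyzx$x
  rot[2] = yyzx$xy
  rot[3] = yzx$xyy
  rot[4] = zx$xyyy
  rot[5] = x$xyyyz
  rot[6] = $xyyyzx
Sorted (with $ < everything):
  sorted[0] = $xyyyzx  (last char: 'x')
  sorted[1] = x$xyyyz  (last char: 'z')
  sorted[2] = xyyyzx$  (last char: '$')
  sorted[3] = yyyzx$x  (last char: 'x')
  sorted[4] = yyzx$xy  (last char: 'y')
  sorted[5] = yzx$xyy  (last char: 'y')
  sorted[6] = zx$xyyy  (last char: 'y')
Last column: xz$xyyy
Original string S is at sorted index 2

Answer: xz$xyyy
2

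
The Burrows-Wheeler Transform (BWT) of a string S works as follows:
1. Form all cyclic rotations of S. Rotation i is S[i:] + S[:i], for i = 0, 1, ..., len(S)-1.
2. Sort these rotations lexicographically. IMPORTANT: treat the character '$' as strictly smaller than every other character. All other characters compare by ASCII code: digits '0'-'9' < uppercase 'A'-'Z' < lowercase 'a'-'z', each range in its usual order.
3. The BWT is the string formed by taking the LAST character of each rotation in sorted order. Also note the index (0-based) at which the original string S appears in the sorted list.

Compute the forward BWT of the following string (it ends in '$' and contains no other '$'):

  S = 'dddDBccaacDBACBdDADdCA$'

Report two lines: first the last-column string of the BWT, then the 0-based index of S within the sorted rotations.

All 23 rotations (rotation i = S[i:]+S[:i]):
  rot[0] = dddDBccaacDBACBdDADdCA$
  rot[1] = ddDBccaacDBACBdDADdCA$d
  rot[2] = dDBccaacDBACBdDADdCA$dd
  rot[3] = DBccaacDBACBdDADdCA$ddd
  rot[4] = BccaacDBACBdDADdCA$dddD
  rot[5] = ccaacDBACBdDADdCA$dddDB
  rot[6] = caacDBACBdDADdCA$dddDBc
  rot[7] = aacDBACBdDADdCA$dddDBcc
  rot[8] = acDBACBdDADdCA$dddDBcca
  rot[9] = cDBACBdDADdCA$dddDBccaa
  rot[10] = DBACBdDADdCA$dddDBccaac
  rot[11] = BACBdDADdCA$dddDBccaacD
  rot[12] = ACBdDADdCA$dddDBccaacDB
  rot[13] = CBdDADdCA$dddDBccaacDBA
  rot[14] = BdDADdCA$dddDBccaacDBAC
  rot[15] = dDADdCA$dddDBccaacDBACB
  rot[16] = DADdCA$dddDBccaacDBACBd
  rot[17] = ADdCA$dddDBccaacDBACBdD
  rot[18] = DdCA$dddDBccaacDBACBdDA
  rot[19] = dCA$dddDBccaacDBACBdDAD
  rot[20] = CA$dddDBccaacDBACBdDADd
  rot[21] = A$dddDBccaacDBACBdDADdC
  rot[22] = $dddDBccaacDBACBdDADdCA
Sorted (with $ < everything):
  sorted[0] = $dddDBccaacDBACBdDADdCA  (last char: 'A')
  sorted[1] = A$dddDBccaacDBACBdDADdC  (last char: 'C')
  sorted[2] = ACBdDADdCA$dddDBccaacDB  (last char: 'B')
  sorted[3] = ADdCA$dddDBccaacDBACBdD  (last char: 'D')
  sorted[4] = BACBdDADdCA$dddDBccaacD  (last char: 'D')
  sorted[5] = BccaacDBACBdDADdCA$dddD  (last char: 'D')
  sorted[6] = BdDADdCA$dddDBccaacDBAC  (last char: 'C')
  sorted[7] = CA$dddDBccaacDBACBdDADd  (last char: 'd')
  sorted[8] = CBdDADdCA$dddDBccaacDBA  (last char: 'A')
  sorted[9] = DADdCA$dddDBccaacDBACBd  (last char: 'd')
  sorted[10] = DBACBdDADdCA$dddDBccaac  (last char: 'c')
  sorted[11] = DBccaacDBACBdDADdCA$ddd  (last char: 'd')
  sorted[12] = DdCA$dddDBccaacDBACBdDA  (last char: 'A')
  sorted[13] = aacDBACBdDADdCA$dddDBcc  (last char: 'c')
  sorted[14] = acDBACBdDADdCA$dddDBcca  (last char: 'a')
  sorted[15] = cDBACBdDADdCA$dddDBccaa  (last char: 'a')
  sorted[16] = caacDBACBdDADdCA$dddDBc  (last char: 'c')
  sorted[17] = ccaacDBACBdDADdCA$dddDB  (last char: 'B')
  sorted[18] = dCA$dddDBccaacDBACBdDAD  (last char: 'D')
  sorted[19] = dDADdCA$dddDBccaacDBACB  (last char: 'B')
  sorted[20] = dDBccaacDBACBdDADdCA$dd  (last char: 'd')
  sorted[21] = ddDBccaacDBACBdDADdCA$d  (last char: 'd')
  sorted[22] = dddDBccaacDBACBdDADdCA$  (last char: '$')
Last column: ACBDDDCdAdcdAcaacBDBdd$
Original string S is at sorted index 22

Answer: ACBDDDCdAdcdAcaacBDBdd$
22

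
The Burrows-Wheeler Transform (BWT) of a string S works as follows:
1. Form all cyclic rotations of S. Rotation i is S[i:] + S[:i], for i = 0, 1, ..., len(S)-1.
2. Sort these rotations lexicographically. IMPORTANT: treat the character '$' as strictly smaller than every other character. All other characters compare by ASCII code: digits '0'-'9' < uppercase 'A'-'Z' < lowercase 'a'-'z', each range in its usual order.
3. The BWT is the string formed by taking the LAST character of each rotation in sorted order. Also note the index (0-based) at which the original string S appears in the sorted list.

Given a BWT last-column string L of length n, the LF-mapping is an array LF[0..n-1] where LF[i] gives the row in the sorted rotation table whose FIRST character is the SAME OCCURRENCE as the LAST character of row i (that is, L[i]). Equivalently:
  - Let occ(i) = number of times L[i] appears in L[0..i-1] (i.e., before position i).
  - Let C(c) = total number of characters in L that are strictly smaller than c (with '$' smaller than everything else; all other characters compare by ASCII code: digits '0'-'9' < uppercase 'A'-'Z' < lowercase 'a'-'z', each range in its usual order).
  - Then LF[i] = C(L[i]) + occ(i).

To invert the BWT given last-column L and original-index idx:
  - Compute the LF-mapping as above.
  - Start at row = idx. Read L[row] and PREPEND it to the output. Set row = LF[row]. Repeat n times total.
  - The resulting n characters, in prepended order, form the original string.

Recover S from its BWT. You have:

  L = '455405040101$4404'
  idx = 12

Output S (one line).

Answer: 4500414450501404$

Derivation:
LF mapping: 8 14 15 9 1 16 2 10 3 6 4 7 0 11 12 5 13
Walk LF starting at row 12, prepending L[row]:
  step 1: row=12, L[12]='$', prepend. Next row=LF[12]=0
  step 2: row=0, L[0]='4', prepend. Next row=LF[0]=8
  step 3: row=8, L[8]='0', prepend. Next row=LF[8]=3
  step 4: row=3, L[3]='4', prepend. Next row=LF[3]=9
  step 5: row=9, L[9]='1', prepend. Next row=LF[9]=6
  step 6: row=6, L[6]='0', prepend. Next row=LF[6]=2
  step 7: row=2, L[2]='5', prepend. Next row=LF[2]=15
  step 8: row=15, L[15]='0', prepend. Next row=LF[15]=5
  step 9: row=5, L[5]='5', prepend. Next row=LF[5]=16
  step 10: row=16, L[16]='4', prepend. Next row=LF[16]=13
  step 11: row=13, L[13]='4', prepend. Next row=LF[13]=11
  step 12: row=11, L[11]='1', prepend. Next row=LF[11]=7
  step 13: row=7, L[7]='4', prepend. Next row=LF[7]=10
  step 14: row=10, L[10]='0', prepend. Next row=LF[10]=4
  step 15: row=4, L[4]='0', prepend. Next row=LF[4]=1
  step 16: row=1, L[1]='5', prepend. Next row=LF[1]=14
  step 17: row=14, L[14]='4', prepend. Next row=LF[14]=12
Reversed output: 4500414450501404$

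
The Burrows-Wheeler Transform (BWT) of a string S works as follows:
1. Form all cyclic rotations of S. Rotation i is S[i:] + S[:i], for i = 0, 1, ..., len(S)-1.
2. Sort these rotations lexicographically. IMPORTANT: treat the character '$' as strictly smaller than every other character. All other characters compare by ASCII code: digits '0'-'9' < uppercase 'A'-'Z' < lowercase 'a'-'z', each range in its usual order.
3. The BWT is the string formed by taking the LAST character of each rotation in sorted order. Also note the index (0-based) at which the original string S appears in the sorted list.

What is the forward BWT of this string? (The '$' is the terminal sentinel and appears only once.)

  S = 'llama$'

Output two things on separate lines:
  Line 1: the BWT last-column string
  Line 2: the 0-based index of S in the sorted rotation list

Answer: amll$a
4

Derivation:
All 6 rotations (rotation i = S[i:]+S[:i]):
  rot[0] = llama$
  rot[1] = lama$l
  rot[2] = ama$ll
  rot[3] = ma$lla
  rot[4] = a$llam
  rot[5] = $llama
Sorted (with $ < everything):
  sorted[0] = $llama  (last char: 'a')
  sorted[1] = a$llam  (last char: 'm')
  sorted[2] = ama$ll  (last char: 'l')
  sorted[3] = lama$l  (last char: 'l')
  sorted[4] = llama$  (last char: '$')
  sorted[5] = ma$lla  (last char: 'a')
Last column: amll$a
Original string S is at sorted index 4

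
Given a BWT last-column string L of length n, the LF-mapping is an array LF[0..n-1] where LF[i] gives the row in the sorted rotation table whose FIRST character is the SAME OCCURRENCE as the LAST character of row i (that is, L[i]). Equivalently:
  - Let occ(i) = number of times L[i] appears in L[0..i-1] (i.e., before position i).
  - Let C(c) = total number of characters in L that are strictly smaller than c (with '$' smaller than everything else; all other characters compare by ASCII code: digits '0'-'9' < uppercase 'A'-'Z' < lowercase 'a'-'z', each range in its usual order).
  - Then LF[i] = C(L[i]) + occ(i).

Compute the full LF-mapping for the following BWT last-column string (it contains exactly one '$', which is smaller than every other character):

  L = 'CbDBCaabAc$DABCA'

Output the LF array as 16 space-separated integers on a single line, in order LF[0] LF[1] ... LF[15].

Char counts: '$':1, 'A':3, 'B':2, 'C':3, 'D':2, 'a':2, 'b':2, 'c':1
C (first-col start): C('$')=0, C('A')=1, C('B')=4, C('C')=6, C('D')=9, C('a')=11, C('b')=13, C('c')=15
L[0]='C': occ=0, LF[0]=C('C')+0=6+0=6
L[1]='b': occ=0, LF[1]=C('b')+0=13+0=13
L[2]='D': occ=0, LF[2]=C('D')+0=9+0=9
L[3]='B': occ=0, LF[3]=C('B')+0=4+0=4
L[4]='C': occ=1, LF[4]=C('C')+1=6+1=7
L[5]='a': occ=0, LF[5]=C('a')+0=11+0=11
L[6]='a': occ=1, LF[6]=C('a')+1=11+1=12
L[7]='b': occ=1, LF[7]=C('b')+1=13+1=14
L[8]='A': occ=0, LF[8]=C('A')+0=1+0=1
L[9]='c': occ=0, LF[9]=C('c')+0=15+0=15
L[10]='$': occ=0, LF[10]=C('$')+0=0+0=0
L[11]='D': occ=1, LF[11]=C('D')+1=9+1=10
L[12]='A': occ=1, LF[12]=C('A')+1=1+1=2
L[13]='B': occ=1, LF[13]=C('B')+1=4+1=5
L[14]='C': occ=2, LF[14]=C('C')+2=6+2=8
L[15]='A': occ=2, LF[15]=C('A')+2=1+2=3

Answer: 6 13 9 4 7 11 12 14 1 15 0 10 2 5 8 3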